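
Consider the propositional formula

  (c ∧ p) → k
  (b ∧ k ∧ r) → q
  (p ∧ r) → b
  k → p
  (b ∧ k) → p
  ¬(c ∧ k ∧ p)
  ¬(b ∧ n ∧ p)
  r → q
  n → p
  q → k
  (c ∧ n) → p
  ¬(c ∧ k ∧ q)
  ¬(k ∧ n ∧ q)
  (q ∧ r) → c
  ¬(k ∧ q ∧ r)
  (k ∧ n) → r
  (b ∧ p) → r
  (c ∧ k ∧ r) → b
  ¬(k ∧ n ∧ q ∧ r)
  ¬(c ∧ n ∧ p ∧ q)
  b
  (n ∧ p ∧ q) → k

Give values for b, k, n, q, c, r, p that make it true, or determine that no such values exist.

b = True, k = False, n = False, q = False, c = True, r = False, p = False

Unit clause (b) forces b = True.
Set k = False.
  then (k ∨ ¬q) forces q = False.
  then (q ∨ ¬r) forces r = False.
  then (¬b ∨ ¬p ∨ r) forces p = False.
  then (¬n ∨ p) forces n = False.
Set c = True.
All clauses satisfied.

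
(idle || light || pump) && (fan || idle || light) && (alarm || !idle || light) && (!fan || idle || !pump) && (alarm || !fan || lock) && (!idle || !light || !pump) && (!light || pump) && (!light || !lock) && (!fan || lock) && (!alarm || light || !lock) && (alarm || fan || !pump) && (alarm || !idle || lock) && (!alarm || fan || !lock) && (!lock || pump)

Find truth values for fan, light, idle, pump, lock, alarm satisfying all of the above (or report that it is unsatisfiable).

Set fan = False.
Set light = False.
  then (fan || idle || light) forces idle = True.
  then (alarm || !idle || light) forces alarm = True.
  then (!alarm || light || !lock) forces lock = False.
Set pump = False.
All clauses satisfied.

fan: False, light: False, idle: True, pump: False, lock: False, alarm: True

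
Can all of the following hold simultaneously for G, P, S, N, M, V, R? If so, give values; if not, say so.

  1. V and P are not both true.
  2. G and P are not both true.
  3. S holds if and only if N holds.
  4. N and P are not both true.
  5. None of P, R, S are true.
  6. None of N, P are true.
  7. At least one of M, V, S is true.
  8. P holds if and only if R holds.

G: True, P: False, S: False, N: False, M: True, V: False, R: False

  (1) V=F, P=F — not both ✓
  (2) G=T, P=F — not both ✓
  (3) S=F, N=F — same ✓
  (4) N=F, P=F — not both ✓
  (5) {P, R, S}: 0 true — none ✓
  (6) {N, P}: 0 true — none ✓
  (7) {M, V, S}: 1 true — at least one ✓
  (8) P=F, R=F — same ✓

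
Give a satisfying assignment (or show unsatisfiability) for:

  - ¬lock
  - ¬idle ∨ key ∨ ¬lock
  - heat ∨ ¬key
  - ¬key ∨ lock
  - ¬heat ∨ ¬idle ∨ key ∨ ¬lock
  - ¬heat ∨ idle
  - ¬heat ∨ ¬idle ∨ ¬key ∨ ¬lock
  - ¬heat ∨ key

heat: False, key: False, idle: True, lock: False

Unit clause (¬lock) forces lock = False.
In (¬key ∨ lock) only ¬key is left, so key = False.
In (¬heat ∨ key) only ¬heat is left, so heat = False.
Set idle = True.
Check each clause:
  (¬lock): ¬lock holds.
  (¬idle ∨ key ∨ ¬lock): ¬lock holds.
  (heat ∨ ¬key): ¬key holds.
  (¬key ∨ lock): ¬key holds.
  (¬heat ∨ ¬idle ∨ key ∨ ¬lock): ¬heat holds.
  (¬heat ∨ idle): ¬heat holds.
  (¬heat ∨ ¬idle ∨ ¬key ∨ ¬lock): ¬heat holds.
  (¬heat ∨ key): ¬heat holds.
All clauses satisfied.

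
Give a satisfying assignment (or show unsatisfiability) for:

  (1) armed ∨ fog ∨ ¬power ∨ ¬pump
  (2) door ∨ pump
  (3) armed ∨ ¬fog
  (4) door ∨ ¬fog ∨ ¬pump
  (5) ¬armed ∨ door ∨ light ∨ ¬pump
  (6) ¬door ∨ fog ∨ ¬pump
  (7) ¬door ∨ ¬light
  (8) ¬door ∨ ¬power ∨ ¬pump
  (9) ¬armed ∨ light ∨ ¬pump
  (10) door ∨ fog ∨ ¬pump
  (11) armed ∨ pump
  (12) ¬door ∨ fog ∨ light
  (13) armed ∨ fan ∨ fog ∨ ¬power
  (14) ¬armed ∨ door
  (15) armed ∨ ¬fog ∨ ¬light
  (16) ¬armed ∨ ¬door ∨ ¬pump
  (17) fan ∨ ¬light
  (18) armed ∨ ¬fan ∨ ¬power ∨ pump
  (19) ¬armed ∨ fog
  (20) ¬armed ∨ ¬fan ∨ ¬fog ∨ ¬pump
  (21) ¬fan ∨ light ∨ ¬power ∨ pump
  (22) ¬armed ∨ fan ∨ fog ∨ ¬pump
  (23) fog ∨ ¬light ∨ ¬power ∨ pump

power=F, fan=F, light=F, door=T, pump=F, fog=T, armed=T

Set power = False.
Set fan = False.
  then (fan ∨ ¬light) forces light = False.
Try door = False:
  (door ∨ pump) forces pump = True.
  (door ∨ ¬fog ∨ ¬pump) forces fog = False.
  clause (door ∨ fog ∨ ¬pump) is falsified — backtrack.
So door = True.
  then (¬door ∨ fog ∨ light) forces fog = True.
  then (armed ∨ ¬fog) forces armed = True.
  then (¬armed ∨ light ∨ ¬pump) forces pump = False.
All clauses satisfied.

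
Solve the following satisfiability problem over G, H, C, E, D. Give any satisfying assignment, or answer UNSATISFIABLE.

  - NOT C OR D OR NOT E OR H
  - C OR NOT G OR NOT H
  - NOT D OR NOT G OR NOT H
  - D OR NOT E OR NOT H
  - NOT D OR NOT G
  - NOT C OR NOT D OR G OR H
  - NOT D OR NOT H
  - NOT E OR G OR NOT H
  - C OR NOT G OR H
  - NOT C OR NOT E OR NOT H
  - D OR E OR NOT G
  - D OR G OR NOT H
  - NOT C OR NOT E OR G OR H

G = False, H = False, C = False, E = True, D = True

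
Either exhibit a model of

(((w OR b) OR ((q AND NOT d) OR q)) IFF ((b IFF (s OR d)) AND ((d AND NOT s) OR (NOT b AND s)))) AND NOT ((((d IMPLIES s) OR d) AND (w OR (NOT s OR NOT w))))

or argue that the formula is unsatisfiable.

UNSATISFIABLE

The conjunct NOT ((((d IMPLIES s) OR d) AND (w OR (NOT s OR NOT w)))) is unsatisfiable on its own:
  w=F, s=F, d=F: evaluates to False.
  w=F, s=F, d=T: evaluates to False.
  w=F, s=T, d=F: evaluates to False.
  w=F, s=T, d=T: evaluates to False.
  w=T, s=F, d=F: evaluates to False.
  w=T, s=F, d=T: evaluates to False.
  w=T, s=T, d=F: evaluates to False.
  w=T, s=T, d=T: evaluates to False.
So the whole conjunction is unsatisfiable.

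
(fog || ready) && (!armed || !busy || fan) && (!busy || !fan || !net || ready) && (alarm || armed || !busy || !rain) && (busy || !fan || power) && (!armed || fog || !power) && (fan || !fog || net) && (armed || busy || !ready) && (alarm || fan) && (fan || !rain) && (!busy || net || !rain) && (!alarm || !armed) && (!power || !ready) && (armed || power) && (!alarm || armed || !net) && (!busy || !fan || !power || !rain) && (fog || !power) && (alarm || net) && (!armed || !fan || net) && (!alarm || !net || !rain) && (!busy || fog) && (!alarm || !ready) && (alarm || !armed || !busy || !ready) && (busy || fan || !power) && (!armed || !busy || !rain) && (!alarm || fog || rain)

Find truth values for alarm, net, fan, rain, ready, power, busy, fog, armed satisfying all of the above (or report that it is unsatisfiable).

Set alarm = False.
  then (alarm || fan) forces fan = True.
  then (alarm || net) forces net = True.
Set rain = True.
Set ready = False.
  then (fog || ready) forces fog = True.
  then (!busy || !fan || !net || ready) forces busy = False.
  then (busy || !fan || power) forces power = True.
Set armed = True.
All clauses satisfied.

alarm: False, net: True, fan: True, rain: True, ready: False, power: True, busy: False, fog: True, armed: True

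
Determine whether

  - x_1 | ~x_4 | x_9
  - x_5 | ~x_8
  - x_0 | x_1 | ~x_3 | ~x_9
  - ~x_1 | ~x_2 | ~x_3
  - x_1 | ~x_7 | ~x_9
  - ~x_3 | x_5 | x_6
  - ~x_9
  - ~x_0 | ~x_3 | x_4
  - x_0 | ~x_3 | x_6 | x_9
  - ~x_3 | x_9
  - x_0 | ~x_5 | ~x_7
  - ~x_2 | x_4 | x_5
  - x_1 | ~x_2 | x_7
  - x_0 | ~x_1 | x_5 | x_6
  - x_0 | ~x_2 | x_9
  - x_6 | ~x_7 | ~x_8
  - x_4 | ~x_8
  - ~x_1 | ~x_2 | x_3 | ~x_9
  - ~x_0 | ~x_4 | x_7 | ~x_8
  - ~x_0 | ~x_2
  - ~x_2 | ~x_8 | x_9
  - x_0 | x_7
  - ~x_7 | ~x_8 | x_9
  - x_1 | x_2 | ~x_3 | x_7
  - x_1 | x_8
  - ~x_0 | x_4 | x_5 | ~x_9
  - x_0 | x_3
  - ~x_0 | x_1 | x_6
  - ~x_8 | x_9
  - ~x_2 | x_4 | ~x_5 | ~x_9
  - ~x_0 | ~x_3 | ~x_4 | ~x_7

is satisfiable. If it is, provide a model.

Unit clause (~x_9) forces x_9 = False.
In (~x_3 | x_9) only ~x_3 is left, so x_3 = False.
In (x_0 | x_3) only x_0 is left, so x_0 = True.
In (~x_8 | x_9) only ~x_8 is left, so x_8 = False.
In (~x_0 | ~x_2) only ~x_2 is left, so x_2 = False.
In (x_1 | x_8) only x_1 is left, so x_1 = True.
Set x_4 = False.
Set x_5 = True.
Set x_6 = True.
Set x_7 = True.
All clauses satisfied.

x_0=T, x_1=T, x_2=F, x_3=F, x_4=F, x_5=T, x_6=T, x_7=T, x_8=F, x_9=F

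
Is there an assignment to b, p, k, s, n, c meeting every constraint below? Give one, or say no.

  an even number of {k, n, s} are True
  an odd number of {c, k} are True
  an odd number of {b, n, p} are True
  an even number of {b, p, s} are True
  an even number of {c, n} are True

b: False, p: True, k: True, s: True, n: False, c: False

{k, n, s}: 2 true → even ✓
{c, k}: 1 true → odd ✓
{b, n, p}: 1 true → odd ✓
{b, p, s}: 2 true → even ✓
{c, n}: 0 true → even ✓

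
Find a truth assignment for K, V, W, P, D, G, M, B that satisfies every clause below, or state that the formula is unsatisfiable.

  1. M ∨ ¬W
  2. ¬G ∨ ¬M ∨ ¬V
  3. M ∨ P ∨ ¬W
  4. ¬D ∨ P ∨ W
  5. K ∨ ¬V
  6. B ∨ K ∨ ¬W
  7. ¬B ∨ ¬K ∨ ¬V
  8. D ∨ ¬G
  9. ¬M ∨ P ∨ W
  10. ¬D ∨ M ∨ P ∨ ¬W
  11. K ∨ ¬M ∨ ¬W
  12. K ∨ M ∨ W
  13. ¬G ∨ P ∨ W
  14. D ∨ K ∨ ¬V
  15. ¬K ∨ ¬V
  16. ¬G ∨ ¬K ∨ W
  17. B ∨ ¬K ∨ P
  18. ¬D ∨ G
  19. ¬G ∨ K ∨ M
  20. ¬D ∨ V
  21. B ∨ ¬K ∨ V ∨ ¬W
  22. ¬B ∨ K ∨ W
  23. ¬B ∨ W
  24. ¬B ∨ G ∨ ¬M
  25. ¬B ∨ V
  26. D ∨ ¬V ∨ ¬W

Set K = True.
  then (¬K ∨ ¬V) forces V = False.
  then (¬D ∨ V) forces D = False.
  then (¬B ∨ V) forces B = False.
  then (D ∨ ¬G) forces G = False.
  then (B ∨ ¬K ∨ P) forces P = True.
  then (B ∨ ¬K ∨ V ∨ ¬W) forces W = False.
Set M = True.
All clauses satisfied.

K=T; V=F; W=F; P=T; D=F; G=F; M=T; B=F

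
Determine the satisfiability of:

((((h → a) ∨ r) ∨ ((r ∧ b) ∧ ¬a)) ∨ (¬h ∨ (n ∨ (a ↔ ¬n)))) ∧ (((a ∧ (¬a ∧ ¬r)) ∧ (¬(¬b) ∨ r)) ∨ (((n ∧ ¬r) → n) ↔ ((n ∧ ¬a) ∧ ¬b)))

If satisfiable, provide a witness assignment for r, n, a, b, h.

r = True, n = True, a = False, b = False, h = False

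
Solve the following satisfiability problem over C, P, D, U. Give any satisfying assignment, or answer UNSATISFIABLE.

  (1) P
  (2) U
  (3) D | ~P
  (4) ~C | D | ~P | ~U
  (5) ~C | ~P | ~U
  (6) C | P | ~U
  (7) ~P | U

Unit clause (P) forces P = True.
Unit clause (U) forces U = True.
In (D | ~P) only D is left, so D = True.
In (~C | ~P | ~U) only ~C is left, so C = False.
All clauses satisfied.

C=F; P=T; D=T; U=T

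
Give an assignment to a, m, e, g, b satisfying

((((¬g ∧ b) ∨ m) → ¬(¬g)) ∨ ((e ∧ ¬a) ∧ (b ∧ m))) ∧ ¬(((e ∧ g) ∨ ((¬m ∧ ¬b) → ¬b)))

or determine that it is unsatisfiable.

The formula is unsatisfiable.

The conjunct ¬(((e ∧ g) ∨ ((¬m ∧ ¬b) → ¬b))) is unsatisfiable on its own:
  b = True: this becomes ¬(((e ∧ g) ∨ True)) = False.
  b = False: this becomes ¬(((e ∧ g) ∨ True)) = False.
So the whole conjunction is unsatisfiable.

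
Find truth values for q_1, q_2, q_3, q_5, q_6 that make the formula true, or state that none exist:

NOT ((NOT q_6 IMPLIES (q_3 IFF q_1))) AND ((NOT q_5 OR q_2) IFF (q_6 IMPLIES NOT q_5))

q_1=F, q_2=T, q_3=T, q_5=T, q_6=F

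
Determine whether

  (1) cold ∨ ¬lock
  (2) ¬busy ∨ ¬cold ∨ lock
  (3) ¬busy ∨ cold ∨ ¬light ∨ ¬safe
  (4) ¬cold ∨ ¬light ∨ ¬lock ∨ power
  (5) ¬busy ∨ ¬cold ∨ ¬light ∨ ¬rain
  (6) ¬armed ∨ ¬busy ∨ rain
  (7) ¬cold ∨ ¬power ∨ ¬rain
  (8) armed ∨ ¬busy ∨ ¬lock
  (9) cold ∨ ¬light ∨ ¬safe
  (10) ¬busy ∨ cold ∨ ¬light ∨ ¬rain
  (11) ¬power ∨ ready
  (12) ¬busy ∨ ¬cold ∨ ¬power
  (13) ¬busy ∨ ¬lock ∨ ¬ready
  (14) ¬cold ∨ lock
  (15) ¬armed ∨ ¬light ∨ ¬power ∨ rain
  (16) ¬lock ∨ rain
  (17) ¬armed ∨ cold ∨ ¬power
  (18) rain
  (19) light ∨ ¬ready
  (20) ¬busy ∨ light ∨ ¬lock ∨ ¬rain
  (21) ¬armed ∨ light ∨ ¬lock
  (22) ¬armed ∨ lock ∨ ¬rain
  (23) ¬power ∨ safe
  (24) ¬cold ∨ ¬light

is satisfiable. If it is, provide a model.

busy: False; safe: False; armed: False; rain: True; light: True; cold: False; ready: False; lock: False; power: False

Unit clause (rain) forces rain = True.
Set busy = False.
Set safe = False.
  then (¬power ∨ safe) forces power = False.
Try armed = True:
  (¬armed ∨ lock ∨ ¬rain) forces lock = True.
  (cold ∨ ¬lock) forces cold = True.
  (¬cold ∨ ¬light ∨ ¬lock ∨ power) forces light = False.
  clause (¬armed ∨ light ∨ ¬lock) is falsified — backtrack.
So armed = False.
Set light = True.
  then (¬cold ∨ ¬light) forces cold = False.
  then (cold ∨ ¬lock) forces lock = False.
Set ready = False.
All clauses satisfied.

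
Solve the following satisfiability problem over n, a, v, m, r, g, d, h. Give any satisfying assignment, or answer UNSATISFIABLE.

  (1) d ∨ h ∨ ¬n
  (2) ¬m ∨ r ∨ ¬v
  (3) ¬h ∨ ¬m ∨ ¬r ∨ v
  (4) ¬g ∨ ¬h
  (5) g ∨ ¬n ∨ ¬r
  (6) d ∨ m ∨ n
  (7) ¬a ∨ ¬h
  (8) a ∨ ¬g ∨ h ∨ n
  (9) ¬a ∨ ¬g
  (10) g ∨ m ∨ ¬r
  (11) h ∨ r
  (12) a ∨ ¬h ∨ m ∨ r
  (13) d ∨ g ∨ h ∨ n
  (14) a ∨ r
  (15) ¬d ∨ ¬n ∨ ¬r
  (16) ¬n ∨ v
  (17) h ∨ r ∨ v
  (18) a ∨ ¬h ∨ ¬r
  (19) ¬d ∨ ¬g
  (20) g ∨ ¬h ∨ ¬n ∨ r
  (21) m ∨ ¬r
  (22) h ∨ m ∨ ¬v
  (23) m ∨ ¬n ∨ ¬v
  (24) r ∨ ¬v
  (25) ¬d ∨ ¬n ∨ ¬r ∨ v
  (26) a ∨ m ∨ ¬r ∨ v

Set n = False.
Set a = False.
  then (a ∨ r) forces r = True.
  then (a ∨ ¬h ∨ ¬r) forces h = False.
  then (m ∨ ¬r) forces m = True.
  then (a ∨ ¬g ∨ h ∨ n) forces g = False.
  then (d ∨ g ∨ h ∨ n) forces d = True.
Set v = False.
All clauses satisfied.

n: False, a: False, v: False, m: True, r: True, g: False, d: True, h: False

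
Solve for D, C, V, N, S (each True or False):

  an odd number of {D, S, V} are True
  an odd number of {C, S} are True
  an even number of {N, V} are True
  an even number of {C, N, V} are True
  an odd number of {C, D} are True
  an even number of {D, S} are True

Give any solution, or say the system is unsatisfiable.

D=T, C=F, V=T, N=T, S=T

{D, S, V}: 3 true → odd ✓
{C, S}: 1 true → odd ✓
{N, V}: 2 true → even ✓
{C, N, V}: 2 true → even ✓
{C, D}: 1 true → odd ✓
{D, S}: 2 true → even ✓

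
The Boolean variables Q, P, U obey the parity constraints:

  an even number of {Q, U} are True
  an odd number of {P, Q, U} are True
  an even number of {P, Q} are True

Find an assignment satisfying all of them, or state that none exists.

Q: True, P: True, U: True

{Q, U}: 2 true → even ✓
{P, Q, U}: 3 true → odd ✓
{P, Q}: 2 true → even ✓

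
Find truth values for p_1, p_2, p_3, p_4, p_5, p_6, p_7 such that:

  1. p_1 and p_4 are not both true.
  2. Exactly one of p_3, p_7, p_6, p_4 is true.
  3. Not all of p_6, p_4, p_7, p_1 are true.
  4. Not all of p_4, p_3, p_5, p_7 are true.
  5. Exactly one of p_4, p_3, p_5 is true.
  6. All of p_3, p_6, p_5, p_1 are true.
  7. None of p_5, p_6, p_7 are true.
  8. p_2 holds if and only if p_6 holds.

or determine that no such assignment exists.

UNSATISFIABLE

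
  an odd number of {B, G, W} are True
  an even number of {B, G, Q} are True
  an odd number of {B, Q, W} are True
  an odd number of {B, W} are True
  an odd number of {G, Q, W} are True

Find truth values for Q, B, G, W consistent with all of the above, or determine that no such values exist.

Q = False, B = False, G = False, W = True

{B, G, W}: 1 true → odd ✓
{B, G, Q}: 0 true → even ✓
{B, Q, W}: 1 true → odd ✓
{B, W}: 1 true → odd ✓
{G, Q, W}: 1 true → odd ✓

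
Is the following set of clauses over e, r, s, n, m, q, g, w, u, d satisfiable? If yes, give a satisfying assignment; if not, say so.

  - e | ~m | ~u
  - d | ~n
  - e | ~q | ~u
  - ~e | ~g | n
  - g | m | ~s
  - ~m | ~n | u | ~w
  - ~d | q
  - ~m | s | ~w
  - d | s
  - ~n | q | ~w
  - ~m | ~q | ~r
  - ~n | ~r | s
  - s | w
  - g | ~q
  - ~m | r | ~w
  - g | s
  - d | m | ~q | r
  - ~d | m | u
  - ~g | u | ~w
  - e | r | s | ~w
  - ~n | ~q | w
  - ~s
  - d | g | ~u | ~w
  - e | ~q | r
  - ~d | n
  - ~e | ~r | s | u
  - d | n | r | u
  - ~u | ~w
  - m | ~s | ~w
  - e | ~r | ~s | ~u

The formula is unsatisfiable.

Case s = True:
  Clause (~s) is falsified — contradiction.
Case s = False:
  (d | s) forces d = True.
  (~d | q) forces q = True.
  (s | w) forces w = True.
  (~m | s | ~w) forces m = False.
  (g | ~q) forces g = True.
  (~d | m | u) forces u = True.
  Clause (~u | ~w) is falsified — contradiction.
Both cases fail, so the formula is unsatisfiable.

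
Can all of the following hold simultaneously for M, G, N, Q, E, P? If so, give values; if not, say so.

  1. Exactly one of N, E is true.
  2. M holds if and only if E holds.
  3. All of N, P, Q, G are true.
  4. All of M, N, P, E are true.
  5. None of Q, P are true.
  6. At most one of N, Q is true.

No satisfying assignment exists.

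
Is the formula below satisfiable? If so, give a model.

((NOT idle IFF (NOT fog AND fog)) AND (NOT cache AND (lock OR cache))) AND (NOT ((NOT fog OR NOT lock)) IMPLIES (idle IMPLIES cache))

lock = True, idle = True, fog = False, cache = False

  (NOT idle IFF (NOT fog AND fog)) AND (NOT cache AND (lock OR cache)) = True
    NOT idle IFF (NOT fog AND fog) = True
      NOT idle = False
      NOT fog AND fog = False
        NOT fog = True
    NOT cache AND (lock OR cache) = True
      NOT cache = True
      lock OR cache = True
  NOT ((NOT fog OR NOT lock)) IMPLIES (idle IMPLIES cache) = True
    NOT ((NOT fog OR NOT lock)) = False
      NOT fog OR NOT lock = True
        NOT fog = True
        NOT lock = False
    idle IMPLIES cache = False
Both conjuncts True, so the formula holds.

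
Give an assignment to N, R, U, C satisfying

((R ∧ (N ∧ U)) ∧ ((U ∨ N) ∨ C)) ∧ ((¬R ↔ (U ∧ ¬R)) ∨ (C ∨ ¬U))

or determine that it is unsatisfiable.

N: True, R: True, U: True, C: True

  (R ∧ (N ∧ U)) ∧ ((U ∨ N) ∨ C) = True
    R ∧ (N ∧ U) = True
      N ∧ U = True
    (U ∨ N) ∨ C = True
      U ∨ N = True
  (¬R ↔ (U ∧ ¬R)) ∨ (C ∨ ¬U) = True
    ¬R ↔ (U ∧ ¬R) = True
      ¬R = False
      U ∧ ¬R = False
        ¬R = False
    C ∨ ¬U = True
      ¬U = False
Both conjuncts True, so the formula holds.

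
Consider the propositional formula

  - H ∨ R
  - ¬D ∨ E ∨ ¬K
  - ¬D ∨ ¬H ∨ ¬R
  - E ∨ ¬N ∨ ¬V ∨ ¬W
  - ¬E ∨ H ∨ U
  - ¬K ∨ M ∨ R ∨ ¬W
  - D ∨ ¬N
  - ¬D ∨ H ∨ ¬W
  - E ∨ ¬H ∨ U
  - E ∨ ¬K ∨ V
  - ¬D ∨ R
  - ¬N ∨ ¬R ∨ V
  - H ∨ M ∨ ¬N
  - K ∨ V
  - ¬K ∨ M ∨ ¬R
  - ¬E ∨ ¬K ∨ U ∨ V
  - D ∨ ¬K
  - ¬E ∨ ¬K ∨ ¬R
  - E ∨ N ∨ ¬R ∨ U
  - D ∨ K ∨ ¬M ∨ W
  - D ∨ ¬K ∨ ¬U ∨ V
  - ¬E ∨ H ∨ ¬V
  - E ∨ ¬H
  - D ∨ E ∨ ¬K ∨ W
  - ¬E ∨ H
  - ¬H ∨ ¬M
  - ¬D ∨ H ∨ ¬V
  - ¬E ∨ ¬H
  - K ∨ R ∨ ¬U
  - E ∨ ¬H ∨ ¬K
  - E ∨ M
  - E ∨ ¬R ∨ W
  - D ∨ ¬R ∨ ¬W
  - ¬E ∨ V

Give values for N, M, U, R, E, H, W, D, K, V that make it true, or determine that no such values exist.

The formula is unsatisfiable.

Case E = True:
  (¬E ∨ H) forces H = True.
  Clause (¬E ∨ ¬H) is falsified — contradiction.
Case E = False:
  (E ∨ ¬H) forces H = False.
  (H ∨ R) forces R = True.
  (E ∨ M) forces M = True.
  (E ∨ ¬R ∨ W) forces W = True.
  (¬D ∨ H ∨ ¬W) forces D = False.
  Clause (D ∨ ¬R ∨ ¬W) is falsified — contradiction.
Both cases fail, so the formula is unsatisfiable.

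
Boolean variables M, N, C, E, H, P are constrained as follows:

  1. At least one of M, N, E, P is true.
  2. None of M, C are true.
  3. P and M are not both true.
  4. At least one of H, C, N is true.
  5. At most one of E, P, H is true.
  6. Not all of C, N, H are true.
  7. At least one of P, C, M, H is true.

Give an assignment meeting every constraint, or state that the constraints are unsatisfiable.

M = False, N = True, C = False, E = False, H = True, P = False

  (1) {M, N, E, P}: 1 true — at least one ✓
  (2) {M, C}: 0 true — none ✓
  (3) P=F, M=F — not both ✓
  (4) {H, C, N}: 2 true — at least one ✓
  (5) {E, P, H}: 1 true — at most one ✓
  (6) {C, N, H}: 2/3 true — not all ✓
  (7) {P, C, M, H}: 1 true — at least one ✓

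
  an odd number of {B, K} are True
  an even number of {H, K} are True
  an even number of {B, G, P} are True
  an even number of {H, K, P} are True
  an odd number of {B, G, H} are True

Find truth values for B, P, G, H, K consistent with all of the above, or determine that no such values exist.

B: False, P: False, G: False, H: True, K: True

{B, K}: 1 true → odd ✓
{H, K}: 2 true → even ✓
{B, G, P}: 0 true → even ✓
{H, K, P}: 2 true → even ✓
{B, G, H}: 1 true → odd ✓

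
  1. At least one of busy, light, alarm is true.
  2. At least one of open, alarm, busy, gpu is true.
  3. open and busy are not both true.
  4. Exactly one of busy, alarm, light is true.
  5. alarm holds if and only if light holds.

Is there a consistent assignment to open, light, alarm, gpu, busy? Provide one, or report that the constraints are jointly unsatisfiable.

open=F; light=F; alarm=F; gpu=F; busy=T

  (1) {busy, light, alarm}: 1 true — at least one ✓
  (2) {open, alarm, busy, gpu}: 1 true — at least one ✓
  (3) open=F, busy=T — not both ✓
  (4) {busy, alarm, light}: 1 true — exactly one ✓
  (5) alarm=F, light=F — same ✓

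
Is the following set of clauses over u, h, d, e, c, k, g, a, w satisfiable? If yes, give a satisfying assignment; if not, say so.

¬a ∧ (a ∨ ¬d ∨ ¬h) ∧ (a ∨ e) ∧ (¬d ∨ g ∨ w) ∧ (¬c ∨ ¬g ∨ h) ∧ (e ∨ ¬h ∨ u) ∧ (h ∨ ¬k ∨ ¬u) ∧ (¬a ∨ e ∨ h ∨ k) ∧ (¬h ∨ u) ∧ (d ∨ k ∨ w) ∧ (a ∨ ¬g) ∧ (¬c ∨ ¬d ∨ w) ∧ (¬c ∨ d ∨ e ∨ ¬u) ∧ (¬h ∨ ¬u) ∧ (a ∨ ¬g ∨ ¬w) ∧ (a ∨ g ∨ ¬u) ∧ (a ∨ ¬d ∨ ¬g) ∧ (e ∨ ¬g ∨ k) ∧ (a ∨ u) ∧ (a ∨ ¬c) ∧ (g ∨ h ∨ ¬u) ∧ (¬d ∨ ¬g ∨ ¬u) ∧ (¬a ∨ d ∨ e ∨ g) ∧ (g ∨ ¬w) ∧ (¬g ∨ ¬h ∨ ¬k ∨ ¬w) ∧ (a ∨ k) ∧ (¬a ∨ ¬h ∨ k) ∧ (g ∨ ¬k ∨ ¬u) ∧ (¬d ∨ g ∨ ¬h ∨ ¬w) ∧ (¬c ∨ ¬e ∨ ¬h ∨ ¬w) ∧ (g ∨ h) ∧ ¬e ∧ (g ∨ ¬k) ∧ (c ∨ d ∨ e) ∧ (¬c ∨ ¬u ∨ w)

Unsatisfiable

Case e = True:
  Clause (¬e) is falsified — contradiction.
Case e = False:
  (¬a) forces a = False.
  Clause (a ∨ e) is falsified — contradiction.
Both cases fail, so the formula is unsatisfiable.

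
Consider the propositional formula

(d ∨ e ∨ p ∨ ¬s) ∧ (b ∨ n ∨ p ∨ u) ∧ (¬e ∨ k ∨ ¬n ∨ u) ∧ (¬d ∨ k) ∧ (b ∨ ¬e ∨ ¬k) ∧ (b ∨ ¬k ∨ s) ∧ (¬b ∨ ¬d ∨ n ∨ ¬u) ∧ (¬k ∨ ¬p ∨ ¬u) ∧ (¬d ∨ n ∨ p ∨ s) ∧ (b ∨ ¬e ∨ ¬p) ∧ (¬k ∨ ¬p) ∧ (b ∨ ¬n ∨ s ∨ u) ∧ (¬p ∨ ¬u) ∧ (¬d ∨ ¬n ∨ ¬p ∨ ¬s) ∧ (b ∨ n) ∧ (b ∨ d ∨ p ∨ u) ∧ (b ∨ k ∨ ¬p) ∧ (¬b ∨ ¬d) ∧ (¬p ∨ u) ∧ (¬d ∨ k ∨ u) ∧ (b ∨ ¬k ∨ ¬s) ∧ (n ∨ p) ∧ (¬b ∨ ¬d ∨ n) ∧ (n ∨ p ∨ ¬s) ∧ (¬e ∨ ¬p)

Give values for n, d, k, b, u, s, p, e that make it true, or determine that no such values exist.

Set n = True.
Set d = False.
Set k = False.
Set b = True.
Set u = False.
  then (¬e ∨ k ∨ ¬n ∨ u) forces e = False.
  then (¬p ∨ u) forces p = False.
  then (d ∨ e ∨ p ∨ ¬s) forces s = False.
All clauses satisfied.

n: True, d: False, k: False, b: True, u: False, s: False, p: False, e: False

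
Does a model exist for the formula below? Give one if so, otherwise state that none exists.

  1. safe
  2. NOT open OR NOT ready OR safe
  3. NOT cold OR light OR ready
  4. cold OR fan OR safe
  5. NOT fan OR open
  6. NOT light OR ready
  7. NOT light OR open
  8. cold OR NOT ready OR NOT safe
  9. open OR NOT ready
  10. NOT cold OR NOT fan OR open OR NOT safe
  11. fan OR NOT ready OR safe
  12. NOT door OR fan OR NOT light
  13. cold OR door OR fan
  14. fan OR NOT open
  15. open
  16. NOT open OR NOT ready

open=T, cold=F, fan=T, ready=F, door=T, light=F, safe=T

Unit clause (safe) forces safe = True.
Unit clause (open) forces open = True.
In (NOT open OR NOT ready) only NOT ready is left, so ready = False.
In (NOT light OR ready) only NOT light is left, so light = False.
In (fan OR NOT open) only fan is left, so fan = True.
In (NOT cold OR light OR ready) only NOT cold is left, so cold = False.
Set door = True.
All clauses satisfied.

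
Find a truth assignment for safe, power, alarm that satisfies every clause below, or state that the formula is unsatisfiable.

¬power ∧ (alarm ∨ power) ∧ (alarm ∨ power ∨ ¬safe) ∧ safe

safe=T, power=F, alarm=T

Unit clause (¬power) forces power = False.
In (alarm ∨ power) only alarm is left, so alarm = True.
Unit clause (safe) forces safe = True.
Check each clause:
  (¬power): ¬power holds.
  (alarm ∨ power): alarm holds.
  (alarm ∨ power ∨ ¬safe): alarm holds.
  (safe): safe holds.
All clauses satisfied.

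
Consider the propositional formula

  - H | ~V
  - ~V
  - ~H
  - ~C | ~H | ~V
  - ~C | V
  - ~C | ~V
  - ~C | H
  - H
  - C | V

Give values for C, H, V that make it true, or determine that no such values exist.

Unsatisfiable — no assignment works.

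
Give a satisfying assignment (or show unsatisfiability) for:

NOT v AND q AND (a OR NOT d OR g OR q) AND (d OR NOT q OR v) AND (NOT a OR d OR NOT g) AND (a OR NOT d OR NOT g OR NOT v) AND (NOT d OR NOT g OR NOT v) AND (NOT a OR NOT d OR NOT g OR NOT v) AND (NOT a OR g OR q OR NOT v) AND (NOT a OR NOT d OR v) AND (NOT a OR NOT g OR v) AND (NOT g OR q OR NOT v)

d = True; a = False; v = False; g = False; q = True

Unit clause (NOT v) forces v = False.
Unit clause (q) forces q = True.
In (d OR NOT q OR v) only d is left, so d = True.
In (NOT a OR NOT d OR v) only NOT a is left, so a = False.
Set g = False.
All clauses satisfied.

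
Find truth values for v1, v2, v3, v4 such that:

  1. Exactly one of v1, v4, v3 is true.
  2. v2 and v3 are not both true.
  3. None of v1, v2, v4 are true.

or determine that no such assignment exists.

v1: False; v2: False; v3: True; v4: False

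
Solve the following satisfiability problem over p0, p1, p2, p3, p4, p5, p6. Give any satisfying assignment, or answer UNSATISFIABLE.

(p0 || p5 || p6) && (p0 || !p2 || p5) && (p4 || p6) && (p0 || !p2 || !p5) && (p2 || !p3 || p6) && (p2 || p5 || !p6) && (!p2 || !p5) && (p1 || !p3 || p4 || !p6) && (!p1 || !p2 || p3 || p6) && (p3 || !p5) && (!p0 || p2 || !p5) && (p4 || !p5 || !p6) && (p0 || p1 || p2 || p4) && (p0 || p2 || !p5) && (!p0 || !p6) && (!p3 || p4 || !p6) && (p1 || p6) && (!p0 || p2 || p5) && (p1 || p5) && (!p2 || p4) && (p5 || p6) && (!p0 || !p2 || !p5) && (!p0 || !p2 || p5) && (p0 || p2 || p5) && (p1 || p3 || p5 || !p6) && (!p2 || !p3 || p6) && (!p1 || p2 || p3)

UNSATISFIABLE

Case p5 = True:
  (!p2 || !p5) forces p2 = False.
  (p3 || !p5) forces p3 = True.
  (p2 || !p3 || p6) forces p6 = True.
  (!p0 || p2 || !p5) forces p0 = False.
  Clause (p0 || p2 || !p5) is falsified — contradiction.
Case p5 = False:
  (p1 || p5) forces p1 = True.
  (p5 || p6) forces p6 = True.
  (p2 || p5 || !p6) forces p2 = True.
  (p0 || !p2 || p5) forces p0 = True.
  Clause (!p0 || !p6) is falsified — contradiction.
Both cases fail, so the formula is unsatisfiable.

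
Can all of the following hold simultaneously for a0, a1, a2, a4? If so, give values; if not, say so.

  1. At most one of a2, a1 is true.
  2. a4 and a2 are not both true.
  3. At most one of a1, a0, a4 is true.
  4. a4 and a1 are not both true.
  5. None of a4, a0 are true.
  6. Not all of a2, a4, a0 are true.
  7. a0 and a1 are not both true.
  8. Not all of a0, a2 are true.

a0 = False; a1 = True; a2 = False; a4 = False

  (1) {a2, a1}: 1 true — at most one ✓
  (2) a4=F, a2=F — not both ✓
  (3) {a1, a0, a4}: 1 true — at most one ✓
  (4) a4=F, a1=T — not both ✓
  (5) {a4, a0}: 0 true — none ✓
  (6) {a2, a4, a0}: 0/3 true — not all ✓
  (7) a0=F, a1=T — not both ✓
  (8) {a0, a2}: 0/2 true — not all ✓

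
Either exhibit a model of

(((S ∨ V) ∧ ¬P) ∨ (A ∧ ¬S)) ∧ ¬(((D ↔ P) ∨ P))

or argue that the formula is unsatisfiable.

P: False, S: True, V: True, D: True, A: True

  ((S ∨ V) ∧ ¬P) ∨ (A ∧ ¬S) = True
    (S ∨ V) ∧ ¬P = True
      S ∨ V = True
      ¬P = True
    A ∧ ¬S = False
      ¬S = False
  ¬(((D ↔ P) ∨ P)) = True
    (D ↔ P) ∨ P = False
      D ↔ P = False
Both conjuncts True, so the formula holds.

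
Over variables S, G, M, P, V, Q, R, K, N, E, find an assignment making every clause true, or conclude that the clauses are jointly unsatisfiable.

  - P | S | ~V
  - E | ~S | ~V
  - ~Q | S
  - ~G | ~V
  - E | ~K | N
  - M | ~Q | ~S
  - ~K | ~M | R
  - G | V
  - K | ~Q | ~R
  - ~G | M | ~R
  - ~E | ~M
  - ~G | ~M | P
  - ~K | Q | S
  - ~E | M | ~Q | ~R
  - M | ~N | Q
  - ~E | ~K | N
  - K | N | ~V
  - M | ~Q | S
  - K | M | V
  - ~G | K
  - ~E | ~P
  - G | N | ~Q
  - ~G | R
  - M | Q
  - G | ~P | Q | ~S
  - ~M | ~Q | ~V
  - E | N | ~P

S = True, G = True, M = True, P = True, V = False, Q = True, R = True, K = True, N = True, E = False

Set S = True.
Set G = True.
  then (~G | ~V) forces V = False.
  then (~G | K) forces K = True.
  then (~G | R) forces R = True.
  then (~G | M | ~R) forces M = True.
  then (~E | ~M) forces E = False.
  then (~G | ~M | P) forces P = True.
  then (E | N | ~P) forces N = True.
Set Q = True.
All clauses satisfied.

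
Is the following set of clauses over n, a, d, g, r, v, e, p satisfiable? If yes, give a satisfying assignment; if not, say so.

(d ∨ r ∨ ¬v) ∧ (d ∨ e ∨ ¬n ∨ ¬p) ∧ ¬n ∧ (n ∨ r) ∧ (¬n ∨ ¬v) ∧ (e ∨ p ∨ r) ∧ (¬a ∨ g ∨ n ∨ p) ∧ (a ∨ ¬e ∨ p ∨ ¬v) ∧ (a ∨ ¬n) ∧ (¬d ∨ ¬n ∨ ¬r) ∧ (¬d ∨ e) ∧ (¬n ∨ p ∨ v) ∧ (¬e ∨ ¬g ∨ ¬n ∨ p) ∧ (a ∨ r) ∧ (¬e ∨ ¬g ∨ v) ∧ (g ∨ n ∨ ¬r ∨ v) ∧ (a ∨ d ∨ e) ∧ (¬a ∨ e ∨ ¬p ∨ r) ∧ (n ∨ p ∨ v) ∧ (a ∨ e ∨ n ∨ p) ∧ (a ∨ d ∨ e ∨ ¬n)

n = False, a = True, d = False, g = False, r = True, v = True, e = True, p = True

Unit clause (¬n) forces n = False.
In (n ∨ r) only r is left, so r = True.
Set a = True.
Set d = False.
Set g = False.
  then (¬a ∨ g ∨ n ∨ p) forces p = True.
  then (g ∨ n ∨ ¬r ∨ v) forces v = True.
Set e = True.
All clauses satisfied.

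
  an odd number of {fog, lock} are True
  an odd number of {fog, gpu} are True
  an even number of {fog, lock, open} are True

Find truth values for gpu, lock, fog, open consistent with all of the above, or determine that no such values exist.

gpu=F, lock=F, fog=T, open=T

{fog, lock}: 1 true → odd ✓
{fog, gpu}: 1 true → odd ✓
{fog, lock, open}: 2 true → even ✓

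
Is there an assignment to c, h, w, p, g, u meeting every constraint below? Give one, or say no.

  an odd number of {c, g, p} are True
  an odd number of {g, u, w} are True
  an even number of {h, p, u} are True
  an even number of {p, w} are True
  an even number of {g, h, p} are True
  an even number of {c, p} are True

c=T, h=F, w=T, p=T, g=T, u=T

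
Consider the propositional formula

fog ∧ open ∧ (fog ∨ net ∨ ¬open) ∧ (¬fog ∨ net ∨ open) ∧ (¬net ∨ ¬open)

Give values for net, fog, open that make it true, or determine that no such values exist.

net=F, fog=T, open=T

Unit clause (fog) forces fog = True.
Unit clause (open) forces open = True.
In (¬net ∨ ¬open) only ¬net is left, so net = False.
Check each clause:
  (fog): fog holds.
  (open): open holds.
  (fog ∨ net ∨ ¬open): fog holds.
  (¬fog ∨ net ∨ open): open holds.
  (¬net ∨ ¬open): ¬net holds.
All clauses satisfied.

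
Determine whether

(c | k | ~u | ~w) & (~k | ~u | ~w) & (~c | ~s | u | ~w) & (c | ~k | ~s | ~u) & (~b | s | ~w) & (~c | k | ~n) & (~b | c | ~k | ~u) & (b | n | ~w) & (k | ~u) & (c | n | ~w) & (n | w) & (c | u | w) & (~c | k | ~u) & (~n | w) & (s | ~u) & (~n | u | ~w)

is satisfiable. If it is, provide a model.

Case n = True:
  (~n | w) forces w = True.
  (~n | u | ~w) forces u = True.
  (~k | ~u | ~w) forces k = False.
  Clause (k | ~u) is falsified — contradiction.
Case n = False:
  (n | w) forces w = True.
  (b | n | ~w) forces b = True.
  (~b | s | ~w) forces s = True.
  (c | n | ~w) forces c = True.
  (~c | ~s | u | ~w) forces u = True.
  (~k | ~u | ~w) forces k = False.
  Clause (k | ~u) is falsified — contradiction.
Both cases fail, so the formula is unsatisfiable.

Unsatisfiable — no assignment works.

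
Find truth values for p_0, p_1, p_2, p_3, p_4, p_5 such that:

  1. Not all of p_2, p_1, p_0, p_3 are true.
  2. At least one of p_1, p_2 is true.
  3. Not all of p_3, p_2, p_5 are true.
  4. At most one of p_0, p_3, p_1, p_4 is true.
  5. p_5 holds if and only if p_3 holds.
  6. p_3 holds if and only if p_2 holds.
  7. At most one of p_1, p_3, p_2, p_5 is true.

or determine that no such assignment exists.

p_0: False, p_1: True, p_2: False, p_3: False, p_4: False, p_5: False

  (1) {p_2, p_1, p_0, p_3}: 1/4 true — not all ✓
  (2) {p_1, p_2}: 1 true — at least one ✓
  (3) {p_3, p_2, p_5}: 0/3 true — not all ✓
  (4) {p_0, p_3, p_1, p_4}: 1 true — at most one ✓
  (5) p_5=F, p_3=F — same ✓
  (6) p_3=F, p_2=F — same ✓
  (7) {p_1, p_3, p_2, p_5}: 1 true — at most one ✓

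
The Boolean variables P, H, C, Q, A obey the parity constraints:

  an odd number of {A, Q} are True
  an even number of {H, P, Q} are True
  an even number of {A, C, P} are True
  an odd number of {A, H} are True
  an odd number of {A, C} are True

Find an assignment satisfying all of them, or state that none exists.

Adding constraints 1, 2, 3, 4, 5 mod 2: every variable appears an even number of times on the left, so the left side is 0.
But the right sides sum to 1 (mod 2). 0 ≠ 1 — the system is inconsistent.

UNSATISFIABLE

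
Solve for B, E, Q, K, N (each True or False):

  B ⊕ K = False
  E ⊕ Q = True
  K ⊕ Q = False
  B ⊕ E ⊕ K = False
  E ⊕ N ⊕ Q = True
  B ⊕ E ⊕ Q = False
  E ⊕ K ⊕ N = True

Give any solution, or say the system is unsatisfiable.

B = True; E = False; Q = True; K = True; N = False

B ⊕ K = T ⊕ T = False ✓
E ⊕ Q = F ⊕ T = True ✓
K ⊕ Q = T ⊕ T = False ✓
B ⊕ E ⊕ K = T ⊕ F ⊕ T = False ✓
E ⊕ N ⊕ Q = F ⊕ F ⊕ T = True ✓
B ⊕ E ⊕ Q = T ⊕ F ⊕ T = False ✓
E ⊕ K ⊕ N = F ⊕ T ⊕ F = True ✓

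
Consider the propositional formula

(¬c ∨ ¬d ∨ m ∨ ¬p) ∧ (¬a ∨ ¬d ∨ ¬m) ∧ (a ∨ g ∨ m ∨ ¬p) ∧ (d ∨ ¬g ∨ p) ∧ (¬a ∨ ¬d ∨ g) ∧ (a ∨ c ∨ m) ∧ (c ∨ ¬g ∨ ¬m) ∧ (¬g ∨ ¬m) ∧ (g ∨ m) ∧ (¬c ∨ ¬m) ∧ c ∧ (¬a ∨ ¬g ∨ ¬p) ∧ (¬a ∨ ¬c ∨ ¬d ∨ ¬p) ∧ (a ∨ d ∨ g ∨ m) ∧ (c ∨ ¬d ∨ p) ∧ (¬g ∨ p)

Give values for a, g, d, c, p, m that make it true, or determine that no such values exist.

Unit clause (c) forces c = True.
In (¬c ∨ ¬m) only ¬m is left, so m = False.
In (g ∨ m) only g is left, so g = True.
In (¬g ∨ p) only p is left, so p = True.
In (¬c ∨ ¬d ∨ m ∨ ¬p) only ¬d is left, so d = False.
In (¬a ∨ ¬g ∨ ¬p) only ¬a is left, so a = False.
All clauses satisfied.

a=F, g=T, d=F, c=T, p=T, m=F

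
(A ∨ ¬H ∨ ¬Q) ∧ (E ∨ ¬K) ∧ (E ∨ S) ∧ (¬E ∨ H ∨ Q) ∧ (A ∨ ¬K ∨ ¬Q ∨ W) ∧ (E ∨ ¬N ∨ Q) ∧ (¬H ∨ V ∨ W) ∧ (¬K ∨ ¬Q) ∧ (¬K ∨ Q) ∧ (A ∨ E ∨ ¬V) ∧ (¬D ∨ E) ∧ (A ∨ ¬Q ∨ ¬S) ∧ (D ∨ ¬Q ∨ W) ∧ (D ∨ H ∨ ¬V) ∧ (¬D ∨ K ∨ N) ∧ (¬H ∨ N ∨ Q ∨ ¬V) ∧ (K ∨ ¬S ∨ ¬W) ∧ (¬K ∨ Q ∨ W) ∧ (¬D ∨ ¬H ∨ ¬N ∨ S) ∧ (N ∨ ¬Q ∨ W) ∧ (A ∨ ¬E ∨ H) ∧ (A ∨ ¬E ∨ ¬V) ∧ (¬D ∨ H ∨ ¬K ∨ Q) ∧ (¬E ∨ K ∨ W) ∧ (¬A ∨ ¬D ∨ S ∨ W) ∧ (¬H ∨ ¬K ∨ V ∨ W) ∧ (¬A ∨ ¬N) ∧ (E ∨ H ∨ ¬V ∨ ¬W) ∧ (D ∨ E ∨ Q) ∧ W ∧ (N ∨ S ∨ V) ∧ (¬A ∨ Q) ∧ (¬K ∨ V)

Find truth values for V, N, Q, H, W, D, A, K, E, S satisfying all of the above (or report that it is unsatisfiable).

V = True; N = False; Q = True; H = True; W = True; D = False; A = True; K = False; E = True; S = False

Unit clause (W) forces W = True.
Set V = True.
Try N = True:
  (¬A ∨ ¬N) forces A = False.
  (A ∨ E ∨ ¬V) forces E = True.
  clause (A ∨ ¬E ∨ ¬V) is falsified — backtrack.
So N = False.
Set Q = True.
  then (¬K ∨ ¬Q) forces K = False.
  then (¬D ∨ K ∨ N) forces D = False.
  then (K ∨ ¬S ∨ ¬W) forces S = False.
  then (E ∨ S) forces E = True.
  then (D ∨ H ∨ ¬V) forces H = True.
  then (A ∨ ¬E ∨ ¬V) forces A = True.
All clauses satisfied.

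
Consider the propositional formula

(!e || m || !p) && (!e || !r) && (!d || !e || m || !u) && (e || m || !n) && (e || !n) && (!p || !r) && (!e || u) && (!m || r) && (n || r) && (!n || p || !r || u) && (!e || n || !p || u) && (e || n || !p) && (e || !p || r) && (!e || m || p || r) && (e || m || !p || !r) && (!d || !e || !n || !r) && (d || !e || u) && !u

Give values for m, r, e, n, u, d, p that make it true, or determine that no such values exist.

Unit clause (!u) forces u = False.
In (!e || u) only !e is left, so e = False.
In (e || !n) only !n is left, so n = False.
In (n || r) only r is left, so r = True.
In (e || n || !p) only !p is left, so p = False.
Set m = True.
Set d = False.
All clauses satisfied.

m = True, r = True, e = False, n = False, u = False, d = False, p = False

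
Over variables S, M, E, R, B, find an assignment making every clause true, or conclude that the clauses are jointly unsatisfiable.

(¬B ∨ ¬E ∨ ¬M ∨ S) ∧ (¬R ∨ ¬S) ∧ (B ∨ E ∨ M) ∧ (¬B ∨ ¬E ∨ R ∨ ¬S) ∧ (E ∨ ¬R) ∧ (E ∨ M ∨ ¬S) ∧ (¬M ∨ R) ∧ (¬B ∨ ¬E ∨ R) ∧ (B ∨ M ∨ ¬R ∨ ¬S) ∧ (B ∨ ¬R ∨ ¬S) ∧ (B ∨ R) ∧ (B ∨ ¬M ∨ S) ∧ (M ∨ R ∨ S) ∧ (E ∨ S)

S = False, M = False, E = True, R = True, B = True

Set S = False.
  then (E ∨ S) forces E = True.
Try M = True:
  (¬B ∨ ¬E ∨ ¬M ∨ S) forces B = False.
  clause (B ∨ ¬M ∨ S) is falsified — backtrack.
So M = False.
  then (M ∨ R ∨ S) forces R = True.
Set B = True.
All clauses satisfied.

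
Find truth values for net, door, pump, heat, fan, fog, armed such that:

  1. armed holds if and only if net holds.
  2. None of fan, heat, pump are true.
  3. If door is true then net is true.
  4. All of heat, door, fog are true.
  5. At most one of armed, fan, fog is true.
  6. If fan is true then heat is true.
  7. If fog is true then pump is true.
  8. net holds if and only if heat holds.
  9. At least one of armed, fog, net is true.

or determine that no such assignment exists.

UNSATISFIABLE

Case heat = True:
  Constraint (2) is violated (heat=T) — contradiction.
Case heat = False:
  Constraint (4) is violated (heat=F) — contradiction.
Both cases fail — unsatisfiable.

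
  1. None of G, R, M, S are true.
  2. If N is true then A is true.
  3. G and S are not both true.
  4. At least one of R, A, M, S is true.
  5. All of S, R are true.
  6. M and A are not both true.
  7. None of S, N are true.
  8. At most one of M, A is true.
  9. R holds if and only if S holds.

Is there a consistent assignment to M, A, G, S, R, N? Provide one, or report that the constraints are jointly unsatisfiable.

Case S = True:
  Constraint (1) is violated (S=T) — contradiction.
Case S = False:
  Constraint (5) is violated (S=F) — contradiction.
Both cases fail — unsatisfiable.

UNSATISFIABLE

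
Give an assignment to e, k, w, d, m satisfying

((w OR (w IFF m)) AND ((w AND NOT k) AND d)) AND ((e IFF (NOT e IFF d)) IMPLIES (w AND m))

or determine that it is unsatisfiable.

e: False, k: False, w: True, d: True, m: True

  (w OR (w IFF m)) AND ((w AND NOT k) AND d) = True
    w OR (w IFF m) = True
      w IFF m = True
    (w AND NOT k) AND d = True
      w AND NOT k = True
        NOT k = True
  (e IFF (NOT e IFF d)) IMPLIES (w AND m) = True
    e IFF (NOT e IFF d) = False
      NOT e IFF d = True
        NOT e = True
    w AND m = True
Both conjuncts True, so the formula holds.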